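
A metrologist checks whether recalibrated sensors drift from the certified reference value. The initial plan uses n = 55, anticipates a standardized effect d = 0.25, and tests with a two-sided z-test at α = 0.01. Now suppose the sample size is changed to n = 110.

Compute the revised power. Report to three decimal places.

Power ≈ 0.518

With n = 110: δ = d·√n = 0.25 × √110 = 2.6220. Critical value z_{0.005} = 2.576.
Revised power = Φ(δ − 2.576) + Φ(−δ − 2.576) = Φ(0.046) + Φ(-5.198) = 0.5184 + 0.0000 = 0.5184.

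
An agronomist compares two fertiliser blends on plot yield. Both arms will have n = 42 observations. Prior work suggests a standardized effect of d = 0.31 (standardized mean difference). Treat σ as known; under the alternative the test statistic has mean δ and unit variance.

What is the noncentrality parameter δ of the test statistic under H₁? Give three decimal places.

δ ≈ 1.421

The noncentrality parameter scales effect size by the design's sample-size factor: δ = d·√(n/2) = 0.31 × √(42/2) = 1.4206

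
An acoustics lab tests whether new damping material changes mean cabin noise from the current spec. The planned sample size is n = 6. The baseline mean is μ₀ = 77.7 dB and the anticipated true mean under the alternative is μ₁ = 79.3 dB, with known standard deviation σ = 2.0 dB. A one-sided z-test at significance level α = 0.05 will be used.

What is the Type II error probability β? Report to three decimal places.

β ≈ 0.376

Standardized effect: d = |μ₁ − μ₀| / σ = |79.3 − 77.7| / 2.0 = 0.8000
Noncentrality parameter: δ = d·√n = 0.8000 × √6 = 1.9596
One-sided α = 0.05 → critical value z_{0.05} = 1.645.
Power = P(Z > 1.645 − δ) = Φ(0.315) = 0.6235.
Type II error: β = 1 − power = 1 − 0.6235 = 0.3765.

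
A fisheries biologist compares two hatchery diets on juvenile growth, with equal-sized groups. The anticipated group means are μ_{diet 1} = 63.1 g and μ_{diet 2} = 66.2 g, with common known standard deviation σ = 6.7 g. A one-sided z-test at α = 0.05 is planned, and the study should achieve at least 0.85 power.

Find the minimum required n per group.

n = 68 per group

Standardized effect: d = |μ_{diet 1} − μ_{diet 2}| / σ = |63.1 − 66.2| / 6.7 = 0.4627
Set Φ(δ − 1.645) = 0.85; then δ − 1.645 = Φ⁻¹(0.85) = 1.036, giving δ = 2.681.
δ = d·√(n/2) ⇒ n = 2(δ/d)² = 2 × (2.681 / 0.4627)² = 67.16.
Round up to the next whole unit.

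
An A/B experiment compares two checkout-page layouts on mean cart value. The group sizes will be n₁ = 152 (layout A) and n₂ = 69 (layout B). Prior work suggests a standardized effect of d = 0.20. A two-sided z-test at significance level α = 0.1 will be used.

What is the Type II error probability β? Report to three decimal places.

β ≈ 0.604

Noncentrality parameter: δ = d / √(1/n₁ + 1/n₂) = 0.20 / √(1/152 + 1/69) = 1.3778
Two-sided α = 0.1 → critical value z_{0.05} = 1.645.
Power = Φ(δ − 1.645) + Φ(−δ − 1.645) = Φ(-0.267) + Φ(-3.023) = 0.3947 + 0.0013 = 0.3960.
Type II error: β = 1 − power = 1 − 0.3960 = 0.6040.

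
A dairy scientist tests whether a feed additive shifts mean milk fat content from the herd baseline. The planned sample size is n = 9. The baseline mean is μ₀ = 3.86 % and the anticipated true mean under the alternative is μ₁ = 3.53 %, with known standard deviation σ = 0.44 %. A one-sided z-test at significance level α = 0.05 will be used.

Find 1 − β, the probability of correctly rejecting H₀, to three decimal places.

Standardized effect: d = |μ₁ − μ₀| / σ = |3.53 − 3.86| / 0.44 = 0.7500
Noncentrality parameter: δ = d·√n = 0.7500 × √9 = 2.2500
One-sided α = 0.05 → critical value z_{0.05} = 1.645.
Power = P(Z > 1.645 − δ) = Φ(0.605) = 0.7275.

Power ≈ 0.727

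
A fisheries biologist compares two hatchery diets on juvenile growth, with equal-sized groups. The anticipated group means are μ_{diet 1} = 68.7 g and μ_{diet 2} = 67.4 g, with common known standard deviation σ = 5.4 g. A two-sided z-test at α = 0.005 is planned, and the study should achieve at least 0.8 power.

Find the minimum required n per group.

n = 460 per group

Standardized effect: d = |μ_{diet 1} − μ_{diet 2}| / σ = |68.7 − 67.4| / 5.4 = 0.2407
Set Φ(δ − 2.807) = 0.8; then δ − 2.807 = Φ⁻¹(0.8) = 0.842, giving δ = 3.649.
(For δ > 0 the lower-tail rejection region contributes negligibly to power, so the one-term inversion is standard.)
δ = d·√(n/2) ⇒ n = 2(δ/d)² = 2 × (3.649 / 0.2407)² = 459.41.
Round up to the next whole unit.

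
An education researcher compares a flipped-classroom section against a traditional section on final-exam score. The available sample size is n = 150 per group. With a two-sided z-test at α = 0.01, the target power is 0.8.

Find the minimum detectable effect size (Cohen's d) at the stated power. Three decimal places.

d ≈ 0.395

Need Φ(δ − 2.576) = 0.8, so δ = 2.576 + 0.842 = 3.417.
(Lower-tail contribution to power is negligible for δ > 0.)
δ = d·√(n/2) ⇒ d = δ/√(n/2) = 3.417/√(150/2) = 0.3946.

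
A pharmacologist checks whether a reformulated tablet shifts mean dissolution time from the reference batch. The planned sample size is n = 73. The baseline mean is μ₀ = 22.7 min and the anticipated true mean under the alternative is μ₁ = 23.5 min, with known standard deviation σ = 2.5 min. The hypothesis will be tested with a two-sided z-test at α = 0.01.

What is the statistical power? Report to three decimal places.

Power ≈ 0.563

Standardized effect: d = |μ₁ − μ₀| / σ = |23.5 − 22.7| / 2.5 = 0.3200
Noncentrality parameter: δ = d·√n = 0.3200 × √73 = 2.7341
Two-sided α = 0.01 → critical value z_{0.005} = 2.576.
Power = Φ(δ − 2.576) + Φ(−δ − 2.576) = Φ(0.158) + Φ(-5.310) = 0.5629 + 0.0000 = 0.5629.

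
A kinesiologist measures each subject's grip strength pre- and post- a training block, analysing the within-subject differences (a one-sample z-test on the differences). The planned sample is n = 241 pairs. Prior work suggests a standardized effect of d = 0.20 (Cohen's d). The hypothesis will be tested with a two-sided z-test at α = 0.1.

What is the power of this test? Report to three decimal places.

Noncentrality parameter: δ = d·√n = 0.20 × √241 = 3.1048
Critical value for a two-sided test at α = 0.1: z_{α/2} = 1.645.
Power = Φ(δ − 1.645) + Φ(−δ − 1.645) = Φ(1.460) + Φ(-4.750) = 0.9279 + 0.0000 = 0.9279.

Power ≈ 0.928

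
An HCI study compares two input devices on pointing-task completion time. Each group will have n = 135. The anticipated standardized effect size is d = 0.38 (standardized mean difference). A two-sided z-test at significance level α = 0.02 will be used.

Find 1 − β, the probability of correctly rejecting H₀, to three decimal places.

Noncentrality parameter: λ = d·√(n/2) = 0.38 × √(135/2) = 3.1220
Two-sided α = 0.02 → critical value z_{0.01} = 2.326.
Power = Φ(λ − 2.326) + Φ(−λ − 2.326) = Φ(0.796) + Φ(-5.448) = 0.7869 + 0.0000 = 0.7869.

Power ≈ 0.787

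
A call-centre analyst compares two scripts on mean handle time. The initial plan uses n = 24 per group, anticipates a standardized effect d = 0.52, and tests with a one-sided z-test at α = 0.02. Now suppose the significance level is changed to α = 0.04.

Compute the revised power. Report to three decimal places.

Power ≈ 0.520

δ = d·√(n/2) = 0.52 × √(24/2) = 1.8013 (unchanged). New critical value: z_{0.04} = 1.751.
Revised power = Φ(δ − 1.751) = Φ(0.051) = 0.5202.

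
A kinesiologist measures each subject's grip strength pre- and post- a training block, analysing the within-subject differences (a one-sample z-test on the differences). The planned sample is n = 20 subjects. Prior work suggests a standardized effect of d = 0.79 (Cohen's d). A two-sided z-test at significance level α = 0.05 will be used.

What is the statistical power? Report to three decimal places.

Noncentrality parameter: δ = d·√n = 0.79 × √20 = 3.5330
Two-sided α = 0.05 → critical value z_{0.025} = 1.960.
Power = Φ(δ − 1.960) + Φ(−δ − 1.960) = Φ(1.573) + Φ(-5.493) = 0.9421 + 0.0000 = 0.9421.

Power ≈ 0.942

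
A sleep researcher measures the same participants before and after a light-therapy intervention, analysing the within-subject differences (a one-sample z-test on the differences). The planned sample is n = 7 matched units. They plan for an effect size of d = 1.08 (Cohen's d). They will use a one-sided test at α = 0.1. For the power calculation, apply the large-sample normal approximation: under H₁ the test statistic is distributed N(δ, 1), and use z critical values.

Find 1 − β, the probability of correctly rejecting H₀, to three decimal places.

Noncentrality parameter: δ = d·√n = 1.08 × √7 = 2.8574
One-sided α = 0.1 → critical value z_{0.1} = 1.282.
Power = Φ(δ − 1.282) = Φ(1.576) = 0.9425.

Power ≈ 0.942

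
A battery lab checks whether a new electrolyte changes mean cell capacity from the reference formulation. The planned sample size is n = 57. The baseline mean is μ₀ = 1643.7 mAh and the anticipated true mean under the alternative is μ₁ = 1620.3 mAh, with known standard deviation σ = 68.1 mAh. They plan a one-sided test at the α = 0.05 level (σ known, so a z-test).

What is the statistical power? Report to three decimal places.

Standardized effect: d = |μ₁ − μ₀| / σ = |1620.3 − 1643.7| / 68.1 = 0.3436
Noncentrality parameter: δ = d·√n = 0.3436 × √57 = 2.5942
One-sided α = 0.05 → critical value z_{0.05} = 1.645.
Power = P(Z > 1.645 − δ) = Φ(0.949) = 0.8288.

Power ≈ 0.829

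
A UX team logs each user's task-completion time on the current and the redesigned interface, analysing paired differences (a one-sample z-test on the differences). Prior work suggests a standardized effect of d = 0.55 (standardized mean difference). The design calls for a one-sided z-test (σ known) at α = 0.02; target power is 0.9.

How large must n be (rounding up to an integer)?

n = 37

For power 0.9 need Φ(δ − z_{0.02}) = 0.9, so δ = z_{0.02} + z_{0.10} = 2.054 + 1.282 = 3.335.
δ = d·√n ⇒ n = (δ/d)² = (3.335 / 0.55)² = 36.77.
Rounding up, n = 37.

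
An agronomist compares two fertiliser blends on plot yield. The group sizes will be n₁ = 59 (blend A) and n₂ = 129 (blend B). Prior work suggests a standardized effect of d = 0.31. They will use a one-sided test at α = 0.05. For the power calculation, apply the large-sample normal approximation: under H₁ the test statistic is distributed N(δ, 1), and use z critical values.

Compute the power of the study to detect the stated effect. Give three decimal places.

Noncentrality parameter: δ = d / √(1/n₁ + 1/n₂) = 0.31 / √(1/59 + 1/129) = 1.9724
One-sided α = 0.05 → critical value z_{0.05} = 1.645.
Power = P(Z > 1.645 − δ) = Φ(0.328) = 0.6284.

Power ≈ 0.628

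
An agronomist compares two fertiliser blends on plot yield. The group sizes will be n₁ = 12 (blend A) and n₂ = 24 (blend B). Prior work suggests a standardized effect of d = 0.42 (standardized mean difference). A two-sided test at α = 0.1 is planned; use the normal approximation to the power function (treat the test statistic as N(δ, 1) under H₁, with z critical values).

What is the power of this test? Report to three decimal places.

Noncentrality parameter: δ = d / √(1/n₁ + 1/n₂) = 0.42 / √(1/12 + 1/24) = 1.1879
Critical value for a two-sided test at α = 0.1: z_{α/2} = 1.645.
Power = Φ(δ − 1.645) + Φ(−δ − 1.645) = Φ(-0.457) + Φ(-2.833) = 0.3239 + 0.0023 = 0.3262.

Power ≈ 0.326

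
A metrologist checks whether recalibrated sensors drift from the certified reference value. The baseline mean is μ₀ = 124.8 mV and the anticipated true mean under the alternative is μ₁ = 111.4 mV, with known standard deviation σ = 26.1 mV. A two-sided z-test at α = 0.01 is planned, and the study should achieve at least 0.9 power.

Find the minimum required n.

n = 57

Standardized effect: d = |μ₁ − μ₀| / σ = |111.4 − 124.8| / 26.1 = 0.5134
For power 0.9 need Φ(δ − z_{0.005}) = 0.9, so δ = z_{0.005} + z_{0.10} = 2.576 + 1.282 = 3.857.
(The Φ(−δ − z_{α/2}) term is vanishingly small for δ > 0 and is dropped in the standard sample-size formula.)
δ = d·√n ⇒ n = (δ/d)² = (3.857 / 0.5134)² = 56.45.
Rounding up, n = 57.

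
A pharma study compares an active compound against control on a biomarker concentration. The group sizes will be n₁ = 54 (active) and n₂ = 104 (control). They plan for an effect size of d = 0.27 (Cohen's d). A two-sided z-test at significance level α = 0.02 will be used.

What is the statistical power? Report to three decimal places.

Noncentrality parameter: δ = d / √(1/n₁ + 1/n₂) = 0.27 / √(1/54 + 1/104) = 1.6097
Critical value for a two-sided test at α = 0.02: z_{α/2} = 2.326.
Power = Φ(δ − 2.326) + Φ(−δ − 2.326) = Φ(-0.717) + Φ(-3.936) = 0.2368 + 0.0000 = 0.2368.

Power ≈ 0.237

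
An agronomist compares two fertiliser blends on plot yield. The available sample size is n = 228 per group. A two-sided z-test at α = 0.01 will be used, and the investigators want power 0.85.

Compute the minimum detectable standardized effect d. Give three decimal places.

Required noncentrality: δ = z_{0.005} + z_{0.15} = 2.576 + 1.036 = 3.612.
(Lower-tail contribution to power is negligible for δ > 0.)
δ = d·√(n/2) ⇒ d = δ/√(n/2) = 3.612/√(228/2) = 0.3383.

d ≈ 0.338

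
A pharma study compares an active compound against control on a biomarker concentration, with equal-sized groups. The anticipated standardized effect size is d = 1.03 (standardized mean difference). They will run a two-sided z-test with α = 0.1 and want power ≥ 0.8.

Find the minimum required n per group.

Set Φ(δ − 1.645) = 0.8; then δ − 1.645 = Φ⁻¹(0.8) = 0.842, giving δ = 2.486.
(Ignoring the negligible lower-tail rejection probability gives the usual closed-form inversion.)
δ = d·√(n/2) ⇒ n = 2(δ/d)² = 2 × (2.486 / 1.03)² = 11.66.
Rounding up, n = 12 per group.

n = 12 per group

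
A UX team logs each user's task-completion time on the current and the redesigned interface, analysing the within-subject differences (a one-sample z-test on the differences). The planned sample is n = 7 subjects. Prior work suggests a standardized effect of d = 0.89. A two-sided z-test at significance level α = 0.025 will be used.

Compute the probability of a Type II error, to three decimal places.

Noncentrality parameter: δ = d·√n = 0.89 × √7 = 2.3547
Critical value for a two-sided test at α = 0.025: z_{α/2} = 2.241.
Power = Φ(δ − 2.241) + Φ(−δ − 2.241) = Φ(0.113) + Φ(-4.596) = 0.5451 + 0.0000 = 0.5451.
Type II error: β = 1 − power = 1 − 0.5451 = 0.4549.

β ≈ 0.455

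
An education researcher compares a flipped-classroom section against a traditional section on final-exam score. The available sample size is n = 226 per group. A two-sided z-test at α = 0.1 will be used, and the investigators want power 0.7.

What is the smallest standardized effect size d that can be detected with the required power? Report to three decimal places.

Need Φ(δ − 1.645) = 0.7, so δ = 1.645 + 0.524 = 2.169.
(Lower-tail contribution to power is negligible for δ > 0.)
δ = d·√(n/2) ⇒ d = δ/√(n/2) = 2.169/√(226/2) = 0.2041.

d ≈ 0.204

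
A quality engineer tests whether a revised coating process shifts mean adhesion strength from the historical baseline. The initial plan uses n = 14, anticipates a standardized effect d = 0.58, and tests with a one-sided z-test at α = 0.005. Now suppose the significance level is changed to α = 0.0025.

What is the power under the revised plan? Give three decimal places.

Power ≈ 0.262

δ = d·√n = 0.58 × √14 = 2.1702 (unchanged). New critical value: z_{0.0025} = 2.807.
Revised power = Φ(δ − 2.807) = Φ(-0.637) = 0.2621.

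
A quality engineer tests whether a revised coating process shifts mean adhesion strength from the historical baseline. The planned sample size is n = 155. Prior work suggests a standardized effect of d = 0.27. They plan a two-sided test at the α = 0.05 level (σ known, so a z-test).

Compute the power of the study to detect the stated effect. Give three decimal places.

Noncentrality parameter: λ = d·√n = 0.27 × √155 = 3.3615
Critical value for a two-sided test at α = 0.05: z_{α/2} = 1.960.
Power = Φ(λ − 1.960) + Φ(−λ − 1.960) = Φ(1.402) + Φ(-5.321) = 0.9195 + 0.0000 = 0.9195.

Power ≈ 0.919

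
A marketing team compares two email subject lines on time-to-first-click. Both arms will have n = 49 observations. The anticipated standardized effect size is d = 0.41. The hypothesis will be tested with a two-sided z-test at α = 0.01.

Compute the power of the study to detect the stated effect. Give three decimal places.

Noncentrality parameter: δ = d·√(n/2) = 0.41 × √(49/2) = 2.0294
Two-sided α = 0.01 → critical value z_{0.005} = 2.576.
Power = Φ(δ − 2.576) + Φ(−δ − 2.576) = Φ(-0.546) + Φ(-4.605) = 0.2924 + 0.0000 = 0.2924.

Power ≈ 0.292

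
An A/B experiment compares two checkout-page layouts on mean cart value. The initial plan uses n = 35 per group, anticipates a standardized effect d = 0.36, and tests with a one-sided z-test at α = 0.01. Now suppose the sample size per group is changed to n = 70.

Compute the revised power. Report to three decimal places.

Power ≈ 0.422

With n = 70 per group: δ = d·√(n/2) = 0.36 × √(70/2) = 2.1298. Critical value z_{0.01} = 2.326.
Revised power = P(Z > 2.326 − δ) = Φ(-0.197) = 0.4221.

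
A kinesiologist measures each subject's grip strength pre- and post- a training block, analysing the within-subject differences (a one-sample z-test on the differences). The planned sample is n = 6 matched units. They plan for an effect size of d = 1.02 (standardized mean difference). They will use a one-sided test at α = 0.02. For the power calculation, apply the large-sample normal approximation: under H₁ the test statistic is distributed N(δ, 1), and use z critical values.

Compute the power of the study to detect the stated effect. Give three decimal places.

Noncentrality parameter: δ = d·√n = 1.02 × √6 = 2.4985
One-sided α = 0.02 → critical value z_{0.02} = 2.054.
Power = P(Z > 2.054 − δ) = Φ(0.445) = 0.6717.

Power ≈ 0.672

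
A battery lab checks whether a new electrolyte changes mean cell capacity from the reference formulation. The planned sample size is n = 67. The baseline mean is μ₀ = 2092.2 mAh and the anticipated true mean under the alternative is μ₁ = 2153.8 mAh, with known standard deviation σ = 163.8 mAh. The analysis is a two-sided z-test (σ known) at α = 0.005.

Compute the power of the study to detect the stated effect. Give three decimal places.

Power ≈ 0.607

Standardized effect: d = |μ₁ − μ₀| / σ = |2153.8 − 2092.2| / 163.8 = 0.3761
Noncentrality parameter: δ = d·√n = 0.3761 × √67 = 3.0783
Two-sided α = 0.005 → critical value z_{0.0025} = 2.807.
Power = Φ(δ − 2.807) + Φ(−δ − 2.807) = Φ(0.271) + Φ(-5.885) = 0.6069 + 0.0000 = 0.6069.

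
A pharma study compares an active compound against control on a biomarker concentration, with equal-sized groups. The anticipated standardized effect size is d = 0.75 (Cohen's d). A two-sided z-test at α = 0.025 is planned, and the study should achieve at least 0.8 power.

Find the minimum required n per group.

For power 0.8 need Φ(δ − z_{0.0125}) = 0.8, so δ = z_{0.0125} + z_{0.20} = 2.241 + 0.842 = 3.083.
(For δ > 0 the lower-tail rejection region contributes negligibly to power, so the one-term inversion is standard.)
δ = d·√(n/2) ⇒ n = 2(δ/d)² = 2 × (3.083 / 0.75)² = 33.80.
Round up to the next whole unit.

n = 34 per group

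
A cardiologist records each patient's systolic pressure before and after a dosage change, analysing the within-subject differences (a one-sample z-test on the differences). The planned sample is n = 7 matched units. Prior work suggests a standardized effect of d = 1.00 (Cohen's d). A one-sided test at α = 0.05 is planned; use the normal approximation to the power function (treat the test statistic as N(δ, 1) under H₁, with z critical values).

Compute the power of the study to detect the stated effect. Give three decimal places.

Power ≈ 0.842

Noncentrality parameter: δ = d·√n = 1.00 × √7 = 2.6458
One-sided α = 0.05 → critical value z_{0.05} = 1.645.
Power = Φ(δ − 1.645) = Φ(1.001) = 0.8416.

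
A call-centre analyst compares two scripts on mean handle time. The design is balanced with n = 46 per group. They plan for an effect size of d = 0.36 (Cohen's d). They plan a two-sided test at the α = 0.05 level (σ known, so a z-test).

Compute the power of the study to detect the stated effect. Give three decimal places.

Noncentrality parameter: δ = d·√(n/2) = 0.36 × √(46/2) = 1.7265
Critical value for a two-sided test at α = 0.05: z_{α/2} = 1.960.
Power = Φ(δ − 1.960) + Φ(−δ − 1.960) = Φ(-0.233) + Φ(-3.686) = 0.4077 + 0.0001 = 0.4078.

Power ≈ 0.408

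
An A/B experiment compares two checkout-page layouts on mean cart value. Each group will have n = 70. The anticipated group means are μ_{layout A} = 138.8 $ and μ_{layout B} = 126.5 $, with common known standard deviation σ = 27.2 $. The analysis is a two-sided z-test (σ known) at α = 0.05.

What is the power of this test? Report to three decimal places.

Power ≈ 0.763

Standardized effect: d = |μ_{layout A} − μ_{layout B}| / σ = |138.8 − 126.5| / 27.2 = 0.4522
Noncentrality parameter: δ = d·√(n/2) = 0.4522 × √(70/2) = 2.6753
Critical value for a two-sided test at α = 0.05: z_{α/2} = 1.960.
Power = Φ(δ − 1.960) + Φ(−δ − 1.960) = Φ(0.715) + Φ(-4.635) = 0.7628 + 0.0000 = 0.7628.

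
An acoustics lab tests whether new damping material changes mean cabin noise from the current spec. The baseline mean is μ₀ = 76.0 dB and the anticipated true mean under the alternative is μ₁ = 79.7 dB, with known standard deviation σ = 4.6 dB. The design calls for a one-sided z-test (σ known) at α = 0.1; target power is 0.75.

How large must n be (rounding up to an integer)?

Standardized effect: d = |μ₁ − μ₀| / σ = |79.7 − 76.0| / 4.6 = 0.8043
Set Φ(δ − 1.282) = 0.75; then δ − 1.282 = Φ⁻¹(0.75) = 0.674, giving δ = 1.956.
δ = d·√n ⇒ n = (δ/d)² = (1.956 / 0.8043)² = 5.91.
Rounding up, n = 6.

n = 6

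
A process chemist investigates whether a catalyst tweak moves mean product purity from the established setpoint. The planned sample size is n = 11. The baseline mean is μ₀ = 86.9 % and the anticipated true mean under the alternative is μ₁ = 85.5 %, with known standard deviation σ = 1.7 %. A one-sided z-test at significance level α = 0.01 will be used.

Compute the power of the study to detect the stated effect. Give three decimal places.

Standardized effect: d = |μ₁ − μ₀| / σ = |85.5 − 86.9| / 1.7 = 0.8235
Noncentrality parameter: δ = d·√n = 0.8235 × √11 = 2.7313
One-sided α = 0.01 → critical value z_{0.01} = 2.326.
Power = Φ(δ − 2.326) = Φ(0.405) = 0.6573.

Power ≈ 0.657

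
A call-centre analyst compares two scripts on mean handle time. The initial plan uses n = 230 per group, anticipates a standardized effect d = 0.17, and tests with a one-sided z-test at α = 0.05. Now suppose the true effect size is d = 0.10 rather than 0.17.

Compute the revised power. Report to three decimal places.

Power ≈ 0.284

With d = 0.10: δ = d·√(n/2) = 0.10 × √(230/2) = 1.0724. Critical value z_{0.05} = 1.645.
Revised power = Φ(δ − 1.645) = Φ(-0.572) = 0.2835.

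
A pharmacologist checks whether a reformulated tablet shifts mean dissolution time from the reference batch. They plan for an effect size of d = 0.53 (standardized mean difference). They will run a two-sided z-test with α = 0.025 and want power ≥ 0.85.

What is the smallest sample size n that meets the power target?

n = 39

Set Φ(δ − 2.241) = 0.85; then δ − 2.241 = Φ⁻¹(0.85) = 1.036, giving δ = 3.278.
(The Φ(−δ − z_{α/2}) term is vanishingly small for δ > 0 and is dropped in the standard sample-size formula.)
δ = d·√n ⇒ n = (δ/d)² = (3.278 / 0.53)² = 38.25.
Rounding up, n = 39.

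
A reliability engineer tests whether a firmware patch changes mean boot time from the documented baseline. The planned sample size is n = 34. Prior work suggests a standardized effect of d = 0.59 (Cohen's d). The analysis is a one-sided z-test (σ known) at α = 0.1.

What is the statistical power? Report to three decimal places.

Power ≈ 0.985

Noncentrality parameter: δ = d·√n = 0.59 × √34 = 3.4403
Critical value for a one-sided test at α = 0.1: z_α = 1.282.
Power = P(Z > 1.282 − δ) = Φ(2.159) = 0.9846.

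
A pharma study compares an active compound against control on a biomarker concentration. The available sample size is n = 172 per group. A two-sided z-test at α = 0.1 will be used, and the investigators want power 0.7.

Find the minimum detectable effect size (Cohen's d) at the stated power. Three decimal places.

d ≈ 0.234

Required noncentrality: δ = z_{0.05} + z_{0.30} = 1.645 + 0.524 = 2.169.
(The second rejection-region term Φ(−δ − z_{α/2}) is negligible and dropped.)
δ = d·√(n/2) ⇒ d = δ/√(n/2) = 2.169/√(172/2) = 0.2339.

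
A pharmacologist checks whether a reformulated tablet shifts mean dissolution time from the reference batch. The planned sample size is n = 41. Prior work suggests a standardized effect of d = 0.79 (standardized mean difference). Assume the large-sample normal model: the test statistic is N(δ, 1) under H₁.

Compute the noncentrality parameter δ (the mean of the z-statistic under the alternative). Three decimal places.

δ ≈ 5.058

δ = d·√n = 0.79 × √41 = 5.0585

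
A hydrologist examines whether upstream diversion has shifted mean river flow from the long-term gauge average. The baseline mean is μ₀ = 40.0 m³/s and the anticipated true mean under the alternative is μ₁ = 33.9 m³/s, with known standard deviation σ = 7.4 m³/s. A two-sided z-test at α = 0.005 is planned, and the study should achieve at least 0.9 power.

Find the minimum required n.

n = 25

Standardized effect: d = |μ₁ − μ₀| / σ = |33.9 − 40.0| / 7.4 = 0.8243
Set Φ(δ − 2.807) = 0.9; then δ − 2.807 = Φ⁻¹(0.9) = 1.282, giving δ = 4.089.
(Ignoring the negligible lower-tail rejection probability gives the usual closed-form inversion.)
δ = d·√n ⇒ n = (δ/d)² = (4.089 / 0.8243)² = 24.60.
Rounding up, n = 25.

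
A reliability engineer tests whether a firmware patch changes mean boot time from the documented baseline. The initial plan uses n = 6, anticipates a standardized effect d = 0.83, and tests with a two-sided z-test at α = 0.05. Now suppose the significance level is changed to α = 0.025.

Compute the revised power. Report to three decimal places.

Power ≈ 0.417

δ = d·√n = 0.83 × √6 = 2.0331 (unchanged). New critical value: z_{0.0125} = 2.241.
Revised power = Φ(δ − 2.241) + Φ(−δ − 2.241) = Φ(-0.208) + Φ(-4.274) = 0.4175 + 0.0000 = 0.4175.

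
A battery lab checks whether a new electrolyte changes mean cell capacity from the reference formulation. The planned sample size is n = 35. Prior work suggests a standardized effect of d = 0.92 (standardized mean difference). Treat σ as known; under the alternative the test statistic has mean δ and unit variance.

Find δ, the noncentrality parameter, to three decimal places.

The noncentrality parameter scales effect size by the design's sample-size factor: δ = d·√n = 0.92 × √35 = 5.4428

δ ≈ 5.443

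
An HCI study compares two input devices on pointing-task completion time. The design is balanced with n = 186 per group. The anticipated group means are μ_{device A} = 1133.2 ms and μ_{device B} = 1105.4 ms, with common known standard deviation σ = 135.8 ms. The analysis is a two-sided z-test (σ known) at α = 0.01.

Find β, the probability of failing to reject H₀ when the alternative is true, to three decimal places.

Standardized effect: d = |μ_{device A} − μ_{device B}| / σ = |1133.2 − 1105.4| / 135.8 = 0.2047
Noncentrality parameter: δ = d·√(n/2) = 0.2047 × √(186/2) = 1.9742
Critical value for a two-sided test at α = 0.01: z_{α/2} = 2.576.
Power = Φ(δ − 2.576) + Φ(−δ − 2.576) = Φ(-0.602) + Φ(-4.550) = 0.2737 + 0.0000 = 0.2737.
Type II error: β = 1 − power = 1 − 0.2737 = 0.7263.

β ≈ 0.726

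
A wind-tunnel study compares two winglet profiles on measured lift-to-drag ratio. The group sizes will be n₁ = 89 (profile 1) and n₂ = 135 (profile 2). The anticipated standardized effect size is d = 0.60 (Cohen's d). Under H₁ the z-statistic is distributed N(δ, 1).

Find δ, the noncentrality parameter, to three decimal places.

The noncentrality parameter scales effect size by the design's sample-size factor: δ = d / √(1/n₁ + 1/n₂) = 0.60 / √(1/89 + 1/135) = 4.3943

δ ≈ 4.394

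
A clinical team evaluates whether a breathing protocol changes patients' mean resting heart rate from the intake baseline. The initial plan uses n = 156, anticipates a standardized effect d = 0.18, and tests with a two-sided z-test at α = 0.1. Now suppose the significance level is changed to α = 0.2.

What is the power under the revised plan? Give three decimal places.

δ = d·√n = 0.18 × √156 = 2.2482 (unchanged). New critical value: z_{0.1} = 1.282.
Revised power = Φ(δ − 1.282) + Φ(−δ − 1.282) = Φ(0.967) + Φ(-3.530) = 0.8331 + 0.0002 = 0.8333.

Power ≈ 0.833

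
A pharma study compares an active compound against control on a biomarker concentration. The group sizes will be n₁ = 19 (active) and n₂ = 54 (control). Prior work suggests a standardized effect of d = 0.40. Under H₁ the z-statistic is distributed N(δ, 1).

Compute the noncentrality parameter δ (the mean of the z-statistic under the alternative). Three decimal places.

The noncentrality parameter scales effect size by the design's sample-size factor: δ = d / √(1/n₁ + 1/n₂) = 0.40 / √(1/19 + 1/54) = 1.4996

δ ≈ 1.500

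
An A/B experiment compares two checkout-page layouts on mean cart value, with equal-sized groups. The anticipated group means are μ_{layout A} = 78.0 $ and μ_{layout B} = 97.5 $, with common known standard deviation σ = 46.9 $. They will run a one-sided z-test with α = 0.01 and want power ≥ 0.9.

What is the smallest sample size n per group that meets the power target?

n = 151 per group

Standardized effect: d = |μ_{layout A} − μ_{layout B}| / σ = |78.0 − 97.5| / 46.9 = 0.4158
Set Φ(δ − 2.326) = 0.9; then δ − 2.326 = Φ⁻¹(0.9) = 1.282, giving δ = 3.608.
δ = d·√(n/2) ⇒ n = 2(δ/d)² = 2 × (3.608 / 0.4158)² = 150.60.
Rounding up, n = 151 per group.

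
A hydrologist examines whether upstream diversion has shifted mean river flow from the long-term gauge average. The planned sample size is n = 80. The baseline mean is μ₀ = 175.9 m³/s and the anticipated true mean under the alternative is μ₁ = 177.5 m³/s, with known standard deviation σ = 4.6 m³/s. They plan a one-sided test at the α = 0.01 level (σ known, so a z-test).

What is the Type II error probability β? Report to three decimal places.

Standardized effect: d = |μ₁ − μ₀| / σ = |177.5 − 175.9| / 4.6 = 0.3478
Noncentrality parameter: δ = d·√n = 0.3478 × √80 = 3.1111
Critical value for a one-sided test at α = 0.01: z_α = 2.326.
Power = P(Z > 2.326 − δ) = Φ(0.785) = 0.7837.
Type II error: β = 1 − power = 1 − 0.7837 = 0.2163.

β ≈ 0.216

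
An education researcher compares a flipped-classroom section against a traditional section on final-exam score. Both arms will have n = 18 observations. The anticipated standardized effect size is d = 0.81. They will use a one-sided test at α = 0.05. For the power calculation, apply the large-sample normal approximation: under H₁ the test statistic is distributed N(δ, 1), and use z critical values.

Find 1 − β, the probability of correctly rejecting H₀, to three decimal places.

Noncentrality parameter: δ = d·√(n/2) = 0.81 × √(18/2) = 2.4300
One-sided α = 0.05 → critical value z_{0.05} = 1.645.
Power = Φ(δ − 1.645) = Φ(0.785) = 0.7838.

Power ≈ 0.784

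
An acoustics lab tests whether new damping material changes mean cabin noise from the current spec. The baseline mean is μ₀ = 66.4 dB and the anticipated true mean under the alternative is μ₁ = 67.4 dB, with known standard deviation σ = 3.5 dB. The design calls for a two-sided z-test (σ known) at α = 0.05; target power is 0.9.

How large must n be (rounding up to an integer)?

Standardized effect: d = |μ₁ − μ₀| / σ = |67.4 − 66.4| / 3.5 = 0.2857
For power 0.9 need Φ(δ − z_{0.025}) = 0.9, so δ = z_{0.025} + z_{0.10} = 1.960 + 1.282 = 3.242.
(The Φ(−δ − z_{α/2}) term is vanishingly small for δ > 0 and is dropped in the standard sample-size formula.)
δ = d·√n ⇒ n = (δ/d)² = (3.242 / 0.2857)² = 128.72.
Rounding up, n = 129.

n = 129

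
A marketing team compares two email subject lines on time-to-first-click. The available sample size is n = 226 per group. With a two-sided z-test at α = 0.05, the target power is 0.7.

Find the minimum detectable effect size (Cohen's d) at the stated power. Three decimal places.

Required noncentrality: δ = z_{0.025} + z_{0.30} = 1.960 + 0.524 = 2.484.
(Lower-tail contribution to power is negligible for δ > 0.)
δ = d·√(n/2) ⇒ d = δ/√(n/2) = 2.484/√(226/2) = 0.2337.

d ≈ 0.234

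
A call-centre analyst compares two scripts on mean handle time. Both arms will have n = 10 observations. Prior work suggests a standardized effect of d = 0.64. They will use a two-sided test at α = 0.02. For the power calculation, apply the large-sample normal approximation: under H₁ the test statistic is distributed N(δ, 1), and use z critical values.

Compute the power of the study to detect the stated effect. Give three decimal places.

Power ≈ 0.185

Noncentrality parameter: δ = d·√(n/2) = 0.64 × √(10/2) = 1.4311
Two-sided α = 0.02 → critical value z_{0.01} = 2.326.
Power = Φ(δ − 2.326) + Φ(−δ − 2.326) = Φ(-0.895) + Φ(-3.757) = 0.1853 + 0.0001 = 0.1854.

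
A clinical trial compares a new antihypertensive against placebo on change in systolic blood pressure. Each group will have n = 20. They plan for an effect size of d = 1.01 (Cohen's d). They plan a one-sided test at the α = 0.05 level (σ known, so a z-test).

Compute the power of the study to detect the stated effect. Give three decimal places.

Noncentrality parameter: δ = d·√(n/2) = 1.01 × √(20/2) = 3.1939
One-sided α = 0.05 → critical value z_{0.05} = 1.645.
Power = P(Z > 1.645 − δ) = Φ(1.549) = 0.9393.

Power ≈ 0.939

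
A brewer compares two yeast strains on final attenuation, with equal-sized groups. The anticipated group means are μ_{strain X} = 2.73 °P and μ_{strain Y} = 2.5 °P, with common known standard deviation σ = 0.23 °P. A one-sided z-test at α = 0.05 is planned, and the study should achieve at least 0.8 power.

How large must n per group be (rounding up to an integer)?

n = 13 per group

Standardized effect: d = |μ_{strain X} − μ_{strain Y}| / σ = |2.73 − 2.5| / 0.23 = 1.0000
Set Φ(δ − 1.645) = 0.8; then δ − 1.645 = Φ⁻¹(0.8) = 0.842, giving δ = 2.486.
δ = d·√(n/2) ⇒ n = 2(δ/d)² = 2 × (2.486 / 1.0000)² = 12.37.
Rounding up, n = 13 per group.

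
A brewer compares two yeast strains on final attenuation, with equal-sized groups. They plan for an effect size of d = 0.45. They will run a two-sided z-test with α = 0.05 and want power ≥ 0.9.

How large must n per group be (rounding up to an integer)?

n = 104 per group

For power 0.9 need Φ(δ − z_{0.025}) = 0.9, so δ = z_{0.025} + z_{0.10} = 1.960 + 1.282 = 3.242.
(Ignoring the negligible lower-tail rejection probability gives the usual closed-form inversion.)
δ = d·√(n/2) ⇒ n = 2(δ/d)² = 2 × (3.242 / 0.45)² = 103.78.
Round up to the next whole unit.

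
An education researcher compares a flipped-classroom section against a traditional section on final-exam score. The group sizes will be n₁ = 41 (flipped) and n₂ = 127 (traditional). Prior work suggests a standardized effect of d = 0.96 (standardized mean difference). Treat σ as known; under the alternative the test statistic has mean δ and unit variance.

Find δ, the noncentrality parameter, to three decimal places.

The noncentrality parameter scales effect size by the design's sample-size factor: δ = d / √(1/n₁ + 1/n₂) = 0.96 / √(1/41 + 1/127) = 5.3445

δ ≈ 5.345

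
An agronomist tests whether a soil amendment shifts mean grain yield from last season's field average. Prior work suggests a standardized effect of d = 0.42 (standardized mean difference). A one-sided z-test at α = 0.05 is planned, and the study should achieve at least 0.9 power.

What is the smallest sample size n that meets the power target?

Set Φ(δ − 1.645) = 0.9; then δ − 1.645 = Φ⁻¹(0.9) = 1.282, giving δ = 2.926.
δ = d·√n ⇒ n = (δ/d)² = (2.926 / 0.42)² = 48.55.
Round up to the next whole unit.

n = 49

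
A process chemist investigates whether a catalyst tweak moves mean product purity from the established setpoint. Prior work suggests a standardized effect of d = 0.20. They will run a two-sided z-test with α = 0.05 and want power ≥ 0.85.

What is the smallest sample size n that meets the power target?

n = 225

For power 0.85 need Φ(δ − z_{0.025}) = 0.85, so δ = z_{0.025} + z_{0.15} = 1.960 + 1.036 = 2.996.
(The Φ(−δ − z_{α/2}) term is vanishingly small for δ > 0 and is dropped in the standard sample-size formula.)
δ = d·√n ⇒ n = (δ/d)² = (2.996 / 0.20)² = 224.46.
Round up to the next whole unit.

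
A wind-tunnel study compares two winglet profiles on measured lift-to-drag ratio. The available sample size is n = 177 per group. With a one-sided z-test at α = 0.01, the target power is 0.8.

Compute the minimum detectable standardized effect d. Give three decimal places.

d ≈ 0.337

Required noncentrality: δ = z_{0.01} + z_{0.20} = 2.326 + 0.842 = 3.168.
δ = d·√(n/2) ⇒ d = δ/√(n/2) = 3.168/√(177/2) = 0.3368.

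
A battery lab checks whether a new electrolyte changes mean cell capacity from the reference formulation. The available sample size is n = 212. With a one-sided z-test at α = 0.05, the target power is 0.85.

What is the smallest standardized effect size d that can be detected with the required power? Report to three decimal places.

d ≈ 0.184

Required noncentrality: δ = z_{0.05} + z_{0.15} = 1.645 + 1.036 = 2.681.
δ = d·√n ⇒ d = δ/√n = 2.681/√212 = 0.1842.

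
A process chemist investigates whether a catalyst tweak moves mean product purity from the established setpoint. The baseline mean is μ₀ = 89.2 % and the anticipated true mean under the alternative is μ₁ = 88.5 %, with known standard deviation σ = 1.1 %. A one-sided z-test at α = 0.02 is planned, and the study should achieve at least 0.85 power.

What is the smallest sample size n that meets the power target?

n = 24

Standardized effect: d = |μ₁ − μ₀| / σ = |88.5 − 89.2| / 1.1 = 0.6364
For power 0.85 need Φ(δ − z_{0.02}) = 0.85, so δ = z_{0.02} + z_{0.15} = 2.054 + 1.036 = 3.090.
δ = d·√n ⇒ n = (δ/d)² = (3.090 / 0.6364)² = 23.58.
Rounding up, n = 24.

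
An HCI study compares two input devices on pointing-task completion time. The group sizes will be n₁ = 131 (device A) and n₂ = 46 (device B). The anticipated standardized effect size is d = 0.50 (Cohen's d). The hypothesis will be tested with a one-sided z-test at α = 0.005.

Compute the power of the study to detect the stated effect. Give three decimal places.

Noncentrality parameter: δ = d / √(1/n₁ + 1/n₂) = 0.50 / √(1/131 + 1/46) = 2.9174
Critical value for a one-sided test at α = 0.005: z_α = 2.576.
Power = P(Z > 2.576 − δ) = Φ(0.342) = 0.6337.

Power ≈ 0.634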